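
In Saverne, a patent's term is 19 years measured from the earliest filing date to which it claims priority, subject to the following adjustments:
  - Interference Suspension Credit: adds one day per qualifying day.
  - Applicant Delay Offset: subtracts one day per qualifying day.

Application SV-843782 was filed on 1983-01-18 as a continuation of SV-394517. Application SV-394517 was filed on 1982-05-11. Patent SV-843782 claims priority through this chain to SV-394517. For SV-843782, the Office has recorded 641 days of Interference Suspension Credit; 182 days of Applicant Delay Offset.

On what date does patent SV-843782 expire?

August 13, 2002

Earliest priority filing: 11 May 1982.
Base term: 11 May 1982 + 19 years → 11 May 2001.
Interference Suspension Credit: +641 days → 11 February 2003.
Applicant Delay Offset: −182 days → 13 August 2002.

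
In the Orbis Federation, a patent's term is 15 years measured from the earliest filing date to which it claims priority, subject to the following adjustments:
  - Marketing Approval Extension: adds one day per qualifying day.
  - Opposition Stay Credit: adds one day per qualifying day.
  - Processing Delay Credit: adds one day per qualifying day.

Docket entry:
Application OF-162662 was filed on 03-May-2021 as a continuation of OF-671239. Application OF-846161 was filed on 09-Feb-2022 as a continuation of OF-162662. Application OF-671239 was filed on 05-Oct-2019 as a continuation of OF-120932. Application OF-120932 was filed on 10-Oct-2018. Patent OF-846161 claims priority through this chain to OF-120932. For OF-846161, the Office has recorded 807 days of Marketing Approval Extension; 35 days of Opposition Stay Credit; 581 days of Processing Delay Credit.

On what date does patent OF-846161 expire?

Earliest priority filing: 10 October 2018.
Base term: 10 October 2018 + 15 years → 10 October 2033.
Marketing Approval Extension: +807 days → 26 December 2035.
Opposition Stay Credit: +35 days → 30 January 2036.
Processing Delay Credit: +581 days → 2 September 2037.

2037-09-02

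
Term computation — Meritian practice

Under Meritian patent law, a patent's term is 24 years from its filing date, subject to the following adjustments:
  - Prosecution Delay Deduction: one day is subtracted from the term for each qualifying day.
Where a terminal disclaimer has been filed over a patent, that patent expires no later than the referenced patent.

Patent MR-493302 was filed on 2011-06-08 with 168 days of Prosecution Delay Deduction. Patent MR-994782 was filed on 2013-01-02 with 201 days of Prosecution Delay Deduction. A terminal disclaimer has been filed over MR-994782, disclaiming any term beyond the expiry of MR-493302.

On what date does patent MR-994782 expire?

December 22, 2034

Natural term of MR-994782:
  Base: filing + 24 years → 2 January 2037.
  Prosecution Delay Deduction: −201 days → 15 June 2036.
Expiry of referenced patent MR-493302:
  Base: filing + 24 years → 8 June 2035.
  Prosecution Delay Deduction: −168 days → 22 December 2034.
Terminal disclaimer: MR-994782 expires on the earlier of 15 June 2036 and 22 December 2034.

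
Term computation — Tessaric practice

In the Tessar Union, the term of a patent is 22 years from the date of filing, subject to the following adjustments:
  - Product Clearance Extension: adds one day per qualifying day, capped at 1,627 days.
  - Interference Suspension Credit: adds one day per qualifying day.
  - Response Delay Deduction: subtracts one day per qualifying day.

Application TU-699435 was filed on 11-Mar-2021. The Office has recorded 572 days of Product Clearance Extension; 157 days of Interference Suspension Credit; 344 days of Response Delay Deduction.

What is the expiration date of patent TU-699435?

2044-03-30

Base term: filing date + 22 years → 11 March 2043.
Product Clearance Extension: 572 days (within the 1627-day cap) → +572 days → 3 October 2044.
Interference Suspension Credit: +157 days → 9 March 2045.
Response Delay Deduction: −344 days → 30 March 2044.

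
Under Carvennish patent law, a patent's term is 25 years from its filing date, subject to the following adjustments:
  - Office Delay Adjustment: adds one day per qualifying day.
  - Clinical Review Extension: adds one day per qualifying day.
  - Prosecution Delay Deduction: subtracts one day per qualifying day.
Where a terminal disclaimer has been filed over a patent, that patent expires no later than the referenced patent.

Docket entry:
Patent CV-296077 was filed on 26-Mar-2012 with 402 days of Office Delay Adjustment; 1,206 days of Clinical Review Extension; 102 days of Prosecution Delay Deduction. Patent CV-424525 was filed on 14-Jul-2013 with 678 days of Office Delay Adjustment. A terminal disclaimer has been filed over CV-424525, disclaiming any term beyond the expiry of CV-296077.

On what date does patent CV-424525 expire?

Natural term of CV-424525:
  Base: filing + 25 years → 14 July 2038.
  Office Delay Adjustment: +678 days → 22 May 2040.
Expiry of referenced patent CV-296077:
  Base: filing + 25 years → 26 March 2037.
  Office Delay Adjustment: +402 days → 2 May 2038.
  Clinical Review Extension: +1206 days → 20 August 2041.
  Prosecution Delay Deduction: −102 days → 10 May 2041.
Terminal disclaimer: CV-424525 expires on the earlier of 22 May 2040 and 10 May 2041.

May 22, 2040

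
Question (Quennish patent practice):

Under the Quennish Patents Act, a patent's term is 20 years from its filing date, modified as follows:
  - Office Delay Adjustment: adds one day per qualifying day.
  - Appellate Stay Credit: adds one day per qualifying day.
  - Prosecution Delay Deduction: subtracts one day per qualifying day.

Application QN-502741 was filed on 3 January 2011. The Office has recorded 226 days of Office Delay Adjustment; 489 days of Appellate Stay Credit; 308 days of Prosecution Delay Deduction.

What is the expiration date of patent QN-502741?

2032-02-14

Base term: filing date + 20 years → 3 January 2031.
Office Delay Adjustment: +226 days → 17 August 2031.
Appellate Stay Credit: +489 days → 18 December 2032.
Prosecution Delay Deduction: −308 days → 14 February 2032.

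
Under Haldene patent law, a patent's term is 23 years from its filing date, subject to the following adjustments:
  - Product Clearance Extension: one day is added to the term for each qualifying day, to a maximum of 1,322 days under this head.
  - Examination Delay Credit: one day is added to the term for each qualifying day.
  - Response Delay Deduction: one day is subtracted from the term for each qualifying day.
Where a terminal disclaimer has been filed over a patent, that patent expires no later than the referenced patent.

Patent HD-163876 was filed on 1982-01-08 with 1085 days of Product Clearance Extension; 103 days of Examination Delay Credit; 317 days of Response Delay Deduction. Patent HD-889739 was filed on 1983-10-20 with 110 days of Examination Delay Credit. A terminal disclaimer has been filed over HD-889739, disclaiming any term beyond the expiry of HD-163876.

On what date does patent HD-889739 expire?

Natural term of HD-889739:
  Base: filing + 23 years → 20 October 2006.
  Examination Delay Credit: +110 days → 7 February 2007.
Expiry of referenced patent HD-163876:
  Base: filing + 23 years → 8 January 2005.
  Product Clearance Extension: 1085 days (within the 1322-day cap) → +1085 days → 29 December 2007.
  Examination Delay Credit: +103 days → 10 April 2008.
  Response Delay Deduction: −317 days → 29 May 2007.
Terminal disclaimer: HD-889739 expires on the earlier of 7 February 2007 and 29 May 2007.

2007-02-07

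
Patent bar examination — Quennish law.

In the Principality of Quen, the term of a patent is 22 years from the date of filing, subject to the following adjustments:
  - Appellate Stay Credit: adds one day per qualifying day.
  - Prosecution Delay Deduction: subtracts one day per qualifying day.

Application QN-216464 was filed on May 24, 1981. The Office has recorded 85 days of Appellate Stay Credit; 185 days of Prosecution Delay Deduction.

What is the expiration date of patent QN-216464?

Base term: filing date + 22 years → 24 May 2003.
Appellate Stay Credit: +85 days → 17 August 2003.
Prosecution Delay Deduction: −185 days → 13 February 2003.

February 13, 2003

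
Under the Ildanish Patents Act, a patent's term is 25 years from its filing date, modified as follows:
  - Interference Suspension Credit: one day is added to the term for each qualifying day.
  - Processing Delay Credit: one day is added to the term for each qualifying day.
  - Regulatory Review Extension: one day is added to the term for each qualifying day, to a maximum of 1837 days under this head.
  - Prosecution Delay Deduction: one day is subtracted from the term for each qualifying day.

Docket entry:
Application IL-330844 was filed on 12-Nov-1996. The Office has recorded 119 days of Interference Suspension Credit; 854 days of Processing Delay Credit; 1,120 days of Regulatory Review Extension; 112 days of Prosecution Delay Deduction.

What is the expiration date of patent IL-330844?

Base term: filing date + 25 years → 12 November 2021.
Interference Suspension Credit: +119 days → 11 March 2022.
Processing Delay Credit: +854 days → 12 July 2024.
Regulatory Review Extension: 1120 days (within the 1837-day cap) → +1120 days → 6 August 2027.
Prosecution Delay Deduction: −112 days → 16 April 2027.

2027-04-16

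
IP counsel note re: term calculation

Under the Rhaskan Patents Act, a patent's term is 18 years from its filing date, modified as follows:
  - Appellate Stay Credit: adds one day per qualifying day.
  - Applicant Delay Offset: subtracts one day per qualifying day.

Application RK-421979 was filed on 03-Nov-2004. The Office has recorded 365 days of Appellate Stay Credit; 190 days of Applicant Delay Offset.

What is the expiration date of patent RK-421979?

April 27, 2023

Base term: filing date + 18 years → 3 November 2022.
Appellate Stay Credit: +365 days → 3 November 2023.
Applicant Delay Offset: −190 days → 27 April 2023.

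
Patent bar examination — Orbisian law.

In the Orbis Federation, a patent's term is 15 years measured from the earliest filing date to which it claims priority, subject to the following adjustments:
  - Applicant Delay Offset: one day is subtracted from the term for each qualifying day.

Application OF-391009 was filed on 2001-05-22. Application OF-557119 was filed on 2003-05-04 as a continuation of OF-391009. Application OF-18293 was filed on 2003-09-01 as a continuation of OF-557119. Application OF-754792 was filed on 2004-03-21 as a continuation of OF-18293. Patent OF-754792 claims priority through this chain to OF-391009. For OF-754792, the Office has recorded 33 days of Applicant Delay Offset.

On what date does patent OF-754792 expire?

Earliest priority filing: 22 May 2001.
Base term: 22 May 2001 + 15 years → 22 May 2016.
Applicant Delay Offset: −33 days → 19 April 2016.

April 19, 2016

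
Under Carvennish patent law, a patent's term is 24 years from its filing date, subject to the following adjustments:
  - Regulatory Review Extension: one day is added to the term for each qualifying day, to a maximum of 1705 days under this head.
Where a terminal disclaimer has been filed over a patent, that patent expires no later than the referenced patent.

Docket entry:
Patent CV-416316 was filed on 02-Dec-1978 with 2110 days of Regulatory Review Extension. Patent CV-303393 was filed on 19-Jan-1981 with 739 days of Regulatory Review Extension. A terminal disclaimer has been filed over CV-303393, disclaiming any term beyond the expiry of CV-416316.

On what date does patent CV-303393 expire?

Natural term of CV-303393:
  Base: filing + 24 years → 19 January 2005.
  Regulatory Review Extension: 739 days (within the 1705-day cap) → +739 days → 28 January 2007.
Expiry of referenced patent CV-416316:
  Base: filing + 24 years → 2 December 2002.
  Regulatory Review Extension: 2110 days claimed exceeds the 1705-day cap, so +1705 days → 3 August 2007.
Terminal disclaimer: CV-303393 expires on the earlier of 28 January 2007 and 3 August 2007.

2007-01-28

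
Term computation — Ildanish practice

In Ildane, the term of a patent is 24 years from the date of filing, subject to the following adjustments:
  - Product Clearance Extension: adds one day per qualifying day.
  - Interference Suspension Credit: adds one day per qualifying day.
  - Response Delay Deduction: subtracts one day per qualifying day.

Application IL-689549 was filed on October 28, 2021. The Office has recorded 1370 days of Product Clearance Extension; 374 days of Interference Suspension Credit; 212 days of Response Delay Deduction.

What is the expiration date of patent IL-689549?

Base term: filing date + 24 years → 28 October 2045.
Product Clearance Extension: +1370 days → 29 July 2049.
Interference Suspension Credit: +374 days → 7 August 2050.
Response Delay Deduction: −212 days → 7 January 2050.

January 7, 2050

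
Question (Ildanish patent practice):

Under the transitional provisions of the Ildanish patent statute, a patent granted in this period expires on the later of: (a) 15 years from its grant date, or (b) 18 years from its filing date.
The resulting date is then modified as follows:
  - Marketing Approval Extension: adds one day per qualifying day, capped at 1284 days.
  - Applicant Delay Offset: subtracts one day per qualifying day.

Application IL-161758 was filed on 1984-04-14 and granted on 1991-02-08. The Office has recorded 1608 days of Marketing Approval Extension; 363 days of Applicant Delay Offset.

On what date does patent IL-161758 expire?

(a) grant + 15 years → 8 February 2006.
(b) filing + 18 years → 14 April 2002.
Later of the two: 8 February 2006.
Marketing Approval Extension: 1608 days claimed exceeds the 1284-day cap, so +1284 days → 15 August 2009.
Applicant Delay Offset: −363 days → 17 August 2008.

2008-08-17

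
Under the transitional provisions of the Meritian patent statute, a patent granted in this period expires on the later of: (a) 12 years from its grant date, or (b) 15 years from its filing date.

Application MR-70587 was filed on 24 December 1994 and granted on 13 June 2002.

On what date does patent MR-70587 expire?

June 13, 2014

(a) grant + 12 years → 13 June 2014.
(b) filing + 15 years → 24 December 2009.
Later of the two: 13 June 2014.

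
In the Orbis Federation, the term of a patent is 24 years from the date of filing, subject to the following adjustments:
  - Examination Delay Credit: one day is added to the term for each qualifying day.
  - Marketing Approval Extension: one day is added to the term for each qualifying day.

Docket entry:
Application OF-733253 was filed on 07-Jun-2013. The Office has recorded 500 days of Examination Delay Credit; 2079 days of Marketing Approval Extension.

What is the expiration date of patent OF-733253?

Base term: filing date + 24 years → 7 June 2037.
Examination Delay Credit: +500 days → 20 October 2038.
Marketing Approval Extension: +2079 days → 29 June 2044.

2044-06-29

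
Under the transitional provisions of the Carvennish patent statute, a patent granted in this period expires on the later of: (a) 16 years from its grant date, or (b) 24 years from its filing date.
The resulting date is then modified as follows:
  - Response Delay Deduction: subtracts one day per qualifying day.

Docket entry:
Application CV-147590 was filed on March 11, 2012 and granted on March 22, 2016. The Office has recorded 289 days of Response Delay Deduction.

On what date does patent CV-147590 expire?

May 27, 2035

(a) grant + 16 years → 22 March 2032.
(b) filing + 24 years → 11 March 2036.
Later of the two: 11 March 2036.
Response Delay Deduction: −289 days → 27 May 2035.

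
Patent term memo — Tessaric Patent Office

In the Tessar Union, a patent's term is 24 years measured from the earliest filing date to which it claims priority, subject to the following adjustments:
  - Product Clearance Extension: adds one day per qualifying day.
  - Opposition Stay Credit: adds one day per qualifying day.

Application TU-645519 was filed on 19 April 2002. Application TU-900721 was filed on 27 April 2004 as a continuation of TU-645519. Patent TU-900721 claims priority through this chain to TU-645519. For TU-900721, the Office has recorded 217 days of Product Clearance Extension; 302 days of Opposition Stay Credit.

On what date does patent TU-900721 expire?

Earliest priority filing: 19 April 2002.
Base term: 19 April 2002 + 24 years → 19 April 2026.
Product Clearance Extension: +217 days → 22 November 2026.
Opposition Stay Credit: +302 days → 20 September 2027.

September 20, 2027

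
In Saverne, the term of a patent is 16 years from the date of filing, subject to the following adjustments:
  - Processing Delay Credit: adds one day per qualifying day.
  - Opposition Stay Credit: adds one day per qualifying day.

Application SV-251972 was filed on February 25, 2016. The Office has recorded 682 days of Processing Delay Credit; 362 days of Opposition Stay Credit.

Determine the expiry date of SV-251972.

January 4, 2035

Base term: filing date + 16 years → 25 February 2032.
Processing Delay Credit: +682 days → 7 January 2034.
Opposition Stay Credit: +362 days → 4 January 2035.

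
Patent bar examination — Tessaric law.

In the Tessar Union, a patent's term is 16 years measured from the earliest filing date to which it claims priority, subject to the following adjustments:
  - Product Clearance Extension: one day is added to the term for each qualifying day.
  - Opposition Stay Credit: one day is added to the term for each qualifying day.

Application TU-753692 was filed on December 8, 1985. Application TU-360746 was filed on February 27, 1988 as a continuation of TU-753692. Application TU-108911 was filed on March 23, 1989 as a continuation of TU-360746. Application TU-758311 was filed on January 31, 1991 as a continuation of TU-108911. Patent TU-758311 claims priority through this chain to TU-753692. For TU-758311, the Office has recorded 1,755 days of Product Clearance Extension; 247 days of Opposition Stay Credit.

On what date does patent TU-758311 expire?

June 2, 2007

Earliest priority filing: 8 December 1985.
Base term: 8 December 1985 + 16 years → 8 December 2001.
Product Clearance Extension: +1755 days → 28 September 2006.
Opposition Stay Credit: +247 days → 2 June 2007.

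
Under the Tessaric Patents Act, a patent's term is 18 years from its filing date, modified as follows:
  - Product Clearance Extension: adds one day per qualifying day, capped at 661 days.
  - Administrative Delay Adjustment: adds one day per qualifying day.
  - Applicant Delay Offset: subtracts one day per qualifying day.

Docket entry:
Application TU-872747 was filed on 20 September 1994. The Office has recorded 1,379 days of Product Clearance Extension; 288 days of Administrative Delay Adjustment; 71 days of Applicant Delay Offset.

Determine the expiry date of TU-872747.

Base term: filing date + 18 years → 20 September 2012.
Product Clearance Extension: 1379 days claimed exceeds the 661-day cap, so +661 days → 13 July 2014.
Administrative Delay Adjustment: +288 days → 27 April 2015.
Applicant Delay Offset: −71 days → 15 February 2015.

February 15, 2015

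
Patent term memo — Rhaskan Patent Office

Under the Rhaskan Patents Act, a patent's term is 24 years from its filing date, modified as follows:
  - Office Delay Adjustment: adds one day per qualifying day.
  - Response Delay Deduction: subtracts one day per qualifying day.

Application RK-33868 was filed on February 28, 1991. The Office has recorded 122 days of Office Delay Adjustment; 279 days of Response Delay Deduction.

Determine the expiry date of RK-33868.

Base term: filing date + 24 years → 28 February 2015.
Office Delay Adjustment: +122 days → 30 June 2015.
Response Delay Deduction: −279 days → 24 September 2014.

September 24, 2014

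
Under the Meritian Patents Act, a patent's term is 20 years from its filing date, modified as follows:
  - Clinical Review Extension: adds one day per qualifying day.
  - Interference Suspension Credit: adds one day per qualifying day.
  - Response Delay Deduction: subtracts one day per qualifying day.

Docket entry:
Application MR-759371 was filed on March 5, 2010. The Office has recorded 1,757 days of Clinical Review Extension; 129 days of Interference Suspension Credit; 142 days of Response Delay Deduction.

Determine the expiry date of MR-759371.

2034-12-13

Base term: filing date + 20 years → 5 March 2030.
Clinical Review Extension: +1757 days → 26 December 2034.
Interference Suspension Credit: +129 days → 4 May 2035.
Response Delay Deduction: −142 days → 13 December 2034.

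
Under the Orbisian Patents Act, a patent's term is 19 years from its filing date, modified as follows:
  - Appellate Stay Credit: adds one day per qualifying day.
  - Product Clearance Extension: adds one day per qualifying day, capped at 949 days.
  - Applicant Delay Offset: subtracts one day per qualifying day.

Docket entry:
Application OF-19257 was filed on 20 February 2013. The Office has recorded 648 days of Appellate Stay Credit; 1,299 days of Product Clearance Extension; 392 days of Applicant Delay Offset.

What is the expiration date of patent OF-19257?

Base term: filing date + 19 years → 20 February 2032.
Appellate Stay Credit: +648 days → 29 November 2033.
Product Clearance Extension: 1299 days claimed exceeds the 949-day cap, so +949 days → 5 July 2036.
Applicant Delay Offset: −392 days → 9 June 2035.

2035-06-09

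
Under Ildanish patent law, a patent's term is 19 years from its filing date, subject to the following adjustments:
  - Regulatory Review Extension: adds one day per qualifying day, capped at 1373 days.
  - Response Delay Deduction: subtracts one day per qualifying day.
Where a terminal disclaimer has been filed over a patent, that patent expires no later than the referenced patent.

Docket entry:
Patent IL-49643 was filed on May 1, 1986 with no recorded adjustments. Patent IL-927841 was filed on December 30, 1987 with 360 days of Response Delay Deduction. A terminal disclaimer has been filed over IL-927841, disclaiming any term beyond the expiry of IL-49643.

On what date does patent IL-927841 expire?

Natural term of IL-927841:
  Base: filing + 19 years → 30 December 2006.
  Response Delay Deduction: −360 days → 4 January 2006.
Expiry of referenced patent IL-49643:
  Base: filing + 19 years → 1 May 2005.
Terminal disclaimer: IL-927841 expires on the earlier of 4 January 2006 and 1 May 2005.

2005-05-01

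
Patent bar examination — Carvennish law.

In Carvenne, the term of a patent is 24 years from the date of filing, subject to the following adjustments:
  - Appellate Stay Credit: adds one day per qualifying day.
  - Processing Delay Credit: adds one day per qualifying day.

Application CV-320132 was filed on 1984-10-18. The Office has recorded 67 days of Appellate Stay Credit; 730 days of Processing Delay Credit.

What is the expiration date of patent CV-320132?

Base term: filing date + 24 years → 18 October 2008.
Appellate Stay Credit: +67 days → 24 December 2008.
Processing Delay Credit: +730 days → 24 December 2010.

2010-12-24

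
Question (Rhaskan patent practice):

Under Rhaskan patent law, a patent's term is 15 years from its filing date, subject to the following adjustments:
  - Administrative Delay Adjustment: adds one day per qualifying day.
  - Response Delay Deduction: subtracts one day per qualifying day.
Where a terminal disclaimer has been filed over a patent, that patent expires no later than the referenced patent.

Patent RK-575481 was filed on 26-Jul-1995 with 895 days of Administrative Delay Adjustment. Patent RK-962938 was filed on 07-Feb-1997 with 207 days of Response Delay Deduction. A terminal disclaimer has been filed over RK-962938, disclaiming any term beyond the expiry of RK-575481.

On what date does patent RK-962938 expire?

Natural term of RK-962938:
  Base: filing + 15 years → 7 February 2012.
  Response Delay Deduction: −207 days → 15 July 2011.
Expiry of referenced patent RK-575481:
  Base: filing + 15 years → 26 July 2010.
  Administrative Delay Adjustment: +895 days → 6 January 2013.
Terminal disclaimer: RK-962938 expires on the earlier of 15 July 2011 and 6 January 2013.

2011-07-15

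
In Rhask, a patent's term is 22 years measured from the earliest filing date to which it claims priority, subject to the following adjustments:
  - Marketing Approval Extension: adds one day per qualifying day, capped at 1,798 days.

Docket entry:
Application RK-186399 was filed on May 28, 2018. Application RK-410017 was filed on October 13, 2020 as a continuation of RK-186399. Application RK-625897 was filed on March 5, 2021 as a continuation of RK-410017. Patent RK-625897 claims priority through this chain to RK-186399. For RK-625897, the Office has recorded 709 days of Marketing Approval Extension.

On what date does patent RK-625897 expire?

Earliest priority filing: 28 May 2018.
Base term: 28 May 2018 + 22 years → 28 May 2040.
Marketing Approval Extension: 709 days (within the 1798-day cap) → +709 days → 7 May 2042.

2042-05-07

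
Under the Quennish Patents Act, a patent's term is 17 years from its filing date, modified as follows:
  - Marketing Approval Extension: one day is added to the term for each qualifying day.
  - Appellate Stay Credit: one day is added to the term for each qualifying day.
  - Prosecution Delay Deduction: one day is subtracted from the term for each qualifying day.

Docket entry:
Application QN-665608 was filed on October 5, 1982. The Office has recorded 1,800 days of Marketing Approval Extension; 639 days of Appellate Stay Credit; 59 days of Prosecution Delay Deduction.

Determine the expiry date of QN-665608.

April 11, 2006

Base term: filing date + 17 years → 5 October 1999.
Marketing Approval Extension: +1800 days → 8 September 2004.
Appellate Stay Credit: +639 days → 9 June 2006.
Prosecution Delay Deduction: −59 days → 11 April 2006.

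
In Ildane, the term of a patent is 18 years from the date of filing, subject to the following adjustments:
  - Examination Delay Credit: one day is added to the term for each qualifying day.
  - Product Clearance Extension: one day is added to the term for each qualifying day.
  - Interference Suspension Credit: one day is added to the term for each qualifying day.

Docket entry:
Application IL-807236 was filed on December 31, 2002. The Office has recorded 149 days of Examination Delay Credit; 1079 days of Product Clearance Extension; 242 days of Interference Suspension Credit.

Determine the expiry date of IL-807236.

2025-01-09

Base term: filing date + 18 years → 31 December 2020.
Examination Delay Credit: +149 days → 29 May 2021.
Product Clearance Extension: +1079 days → 12 May 2024.
Interference Suspension Credit: +242 days → 9 January 2025.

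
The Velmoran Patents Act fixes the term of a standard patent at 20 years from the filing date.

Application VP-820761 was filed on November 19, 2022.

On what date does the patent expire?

2042-11-19

Filing date + 20 years → 19 November 2042.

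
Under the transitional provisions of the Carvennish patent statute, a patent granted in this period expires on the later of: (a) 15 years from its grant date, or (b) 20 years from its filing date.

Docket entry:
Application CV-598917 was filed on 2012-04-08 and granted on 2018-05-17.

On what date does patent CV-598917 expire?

May 17, 2033

(a) grant + 15 years → 17 May 2033.
(b) filing + 20 years → 8 April 2032.
Later of the two: 17 May 2033.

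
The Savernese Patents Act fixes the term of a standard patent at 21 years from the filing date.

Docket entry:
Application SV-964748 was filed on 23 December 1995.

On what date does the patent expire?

December 23, 2016

Filing date + 21 years → 23 December 2016.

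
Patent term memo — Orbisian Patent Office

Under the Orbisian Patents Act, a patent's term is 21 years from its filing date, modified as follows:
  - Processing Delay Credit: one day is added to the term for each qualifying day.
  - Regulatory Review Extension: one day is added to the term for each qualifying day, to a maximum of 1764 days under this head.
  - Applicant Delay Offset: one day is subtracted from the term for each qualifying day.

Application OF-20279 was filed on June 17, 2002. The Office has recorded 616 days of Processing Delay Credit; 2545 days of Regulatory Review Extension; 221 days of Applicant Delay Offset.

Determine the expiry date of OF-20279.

May 15, 2029

Base term: filing date + 21 years → 17 June 2023.
Processing Delay Credit: +616 days → 22 February 2025.
Regulatory Review Extension: 2545 days claimed exceeds the 1764-day cap, so +1764 days → 22 December 2029.
Applicant Delay Offset: −221 days → 15 May 2029.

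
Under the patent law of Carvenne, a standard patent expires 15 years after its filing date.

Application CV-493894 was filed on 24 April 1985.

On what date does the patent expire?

Filing date + 15 years → 24 April 2000.

April 24, 2000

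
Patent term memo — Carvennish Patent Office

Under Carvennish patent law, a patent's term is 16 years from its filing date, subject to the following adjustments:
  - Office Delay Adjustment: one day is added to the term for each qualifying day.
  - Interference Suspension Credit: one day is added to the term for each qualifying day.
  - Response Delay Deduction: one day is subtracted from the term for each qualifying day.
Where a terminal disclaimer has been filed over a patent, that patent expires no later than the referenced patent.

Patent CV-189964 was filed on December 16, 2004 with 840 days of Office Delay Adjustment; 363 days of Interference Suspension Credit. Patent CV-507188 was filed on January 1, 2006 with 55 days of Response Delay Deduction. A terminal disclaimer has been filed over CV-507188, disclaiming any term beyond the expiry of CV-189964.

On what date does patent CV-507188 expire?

November 7, 2021

Natural term of CV-507188:
  Base: filing + 16 years → 1 January 2022.
  Response Delay Deduction: −55 days → 7 November 2021.
Expiry of referenced patent CV-189964:
  Base: filing + 16 years → 16 December 2020.
  Office Delay Adjustment: +840 days → 5 April 2023.
  Interference Suspension Credit: +363 days → 2 April 2024.
Terminal disclaimer: CV-507188 expires on the earlier of 7 November 2021 and 2 April 2024.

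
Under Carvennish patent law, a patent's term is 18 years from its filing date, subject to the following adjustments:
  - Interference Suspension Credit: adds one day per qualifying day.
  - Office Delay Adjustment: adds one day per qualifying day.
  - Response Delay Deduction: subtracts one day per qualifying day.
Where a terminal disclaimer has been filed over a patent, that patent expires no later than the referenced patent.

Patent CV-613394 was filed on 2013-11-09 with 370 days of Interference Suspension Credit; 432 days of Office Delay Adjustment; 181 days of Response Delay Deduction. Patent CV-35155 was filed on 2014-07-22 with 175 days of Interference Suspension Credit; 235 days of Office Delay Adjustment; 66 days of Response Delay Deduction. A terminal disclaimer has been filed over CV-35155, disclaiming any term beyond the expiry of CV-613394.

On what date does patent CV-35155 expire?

July 1, 2033

Natural term of CV-35155:
  Base: filing + 18 years → 22 July 2032.
  Interference Suspension Credit: +175 days → 13 January 2033.
  Office Delay Adjustment: +235 days → 5 September 2033.
  Response Delay Deduction: −66 days → 1 July 2033.
Expiry of referenced patent CV-613394:
  Base: filing + 18 years → 9 November 2031.
  Interference Suspension Credit: +370 days → 13 November 2032.
  Office Delay Adjustment: +432 days → 19 January 2034.
  Response Delay Deduction: −181 days → 22 July 2033.
Terminal disclaimer: CV-35155 expires on the earlier of 1 July 2033 and 22 July 2033.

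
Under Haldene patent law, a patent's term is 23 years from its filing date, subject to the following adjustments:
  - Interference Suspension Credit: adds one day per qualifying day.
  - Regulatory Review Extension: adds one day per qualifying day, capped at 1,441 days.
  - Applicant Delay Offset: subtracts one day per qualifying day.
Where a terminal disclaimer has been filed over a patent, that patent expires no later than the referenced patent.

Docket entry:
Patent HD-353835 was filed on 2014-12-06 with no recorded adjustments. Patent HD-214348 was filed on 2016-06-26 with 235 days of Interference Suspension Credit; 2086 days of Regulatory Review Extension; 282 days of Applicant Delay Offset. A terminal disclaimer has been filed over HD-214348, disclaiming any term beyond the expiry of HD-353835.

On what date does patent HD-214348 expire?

December 6, 2037

Natural term of HD-214348:
  Base: filing + 23 years → 26 June 2039.
  Interference Suspension Credit: +235 days → 16 February 2040.
  Regulatory Review Extension: 2086 days claimed exceeds the 1441-day cap, so +1441 days → 27 January 2044.
  Applicant Delay Offset: −282 days → 20 April 2043.
Expiry of referenced patent HD-353835:
  Base: filing + 23 years → 6 December 2037.
Terminal disclaimer: HD-214348 expires on the earlier of 20 April 2043 and 6 December 2037.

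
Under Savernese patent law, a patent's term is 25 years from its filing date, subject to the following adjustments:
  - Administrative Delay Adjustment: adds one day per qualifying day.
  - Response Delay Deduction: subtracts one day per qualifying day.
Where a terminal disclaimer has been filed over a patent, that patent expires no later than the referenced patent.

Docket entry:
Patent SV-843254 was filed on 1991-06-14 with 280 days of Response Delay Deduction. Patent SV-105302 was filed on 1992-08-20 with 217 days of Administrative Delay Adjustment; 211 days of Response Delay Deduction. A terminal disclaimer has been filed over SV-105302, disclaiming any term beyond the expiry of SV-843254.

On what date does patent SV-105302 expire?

Natural term of SV-105302:
  Base: filing + 25 years → 20 August 2017.
  Administrative Delay Adjustment: +217 days → 25 March 2018.
  Response Delay Deduction: −211 days → 26 August 2017.
Expiry of referenced patent SV-843254:
  Base: filing + 25 years → 14 June 2016.
  Response Delay Deduction: −280 days → 8 September 2015.
Terminal disclaimer: SV-105302 expires on the earlier of 26 August 2017 and 8 September 2015.

2015-09-08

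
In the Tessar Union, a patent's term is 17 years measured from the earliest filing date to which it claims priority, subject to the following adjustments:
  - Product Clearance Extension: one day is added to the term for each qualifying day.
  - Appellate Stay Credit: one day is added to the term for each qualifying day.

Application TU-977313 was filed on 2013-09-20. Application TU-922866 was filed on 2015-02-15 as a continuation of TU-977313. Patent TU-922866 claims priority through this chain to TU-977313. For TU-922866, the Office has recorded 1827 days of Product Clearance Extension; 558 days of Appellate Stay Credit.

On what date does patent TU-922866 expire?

2037-04-01

Earliest priority filing: 20 September 2013.
Base term: 20 September 2013 + 17 years → 20 September 2030.
Product Clearance Extension: +1827 days → 21 September 2035.
Appellate Stay Credit: +558 days → 1 April 2037.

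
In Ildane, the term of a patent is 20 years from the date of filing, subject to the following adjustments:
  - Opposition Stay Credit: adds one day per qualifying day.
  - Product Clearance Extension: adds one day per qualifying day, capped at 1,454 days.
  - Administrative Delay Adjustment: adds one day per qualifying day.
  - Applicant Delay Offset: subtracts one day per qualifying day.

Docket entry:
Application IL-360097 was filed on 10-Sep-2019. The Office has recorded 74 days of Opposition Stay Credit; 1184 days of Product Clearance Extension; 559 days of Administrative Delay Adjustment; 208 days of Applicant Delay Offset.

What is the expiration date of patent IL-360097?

Base term: filing date + 20 years → 10 September 2039.
Opposition Stay Credit: +74 days → 23 November 2039.
Product Clearance Extension: 1184 days (within the 1454-day cap) → +1184 days → 19 February 2043.
Administrative Delay Adjustment: +559 days → 31 August 2044.
Applicant Delay Offset: −208 days → 5 February 2044.

2044-02-05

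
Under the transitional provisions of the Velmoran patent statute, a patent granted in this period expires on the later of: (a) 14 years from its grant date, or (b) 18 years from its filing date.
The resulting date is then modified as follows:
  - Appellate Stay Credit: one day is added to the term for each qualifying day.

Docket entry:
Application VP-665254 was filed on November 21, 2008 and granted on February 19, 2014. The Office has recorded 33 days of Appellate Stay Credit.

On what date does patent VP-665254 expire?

2028-03-23

(a) grant + 14 years → 19 February 2028.
(b) filing + 18 years → 21 November 2026.
Later of the two: 19 February 2028.
Appellate Stay Credit: +33 days → 23 March 2028.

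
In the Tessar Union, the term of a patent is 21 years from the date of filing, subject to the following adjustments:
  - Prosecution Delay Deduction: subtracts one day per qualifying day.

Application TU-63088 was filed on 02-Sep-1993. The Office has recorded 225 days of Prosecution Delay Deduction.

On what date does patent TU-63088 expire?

2014-01-20

Base term: filing date + 21 years → 2 September 2014.
Prosecution Delay Deduction: −225 days → 20 January 2014.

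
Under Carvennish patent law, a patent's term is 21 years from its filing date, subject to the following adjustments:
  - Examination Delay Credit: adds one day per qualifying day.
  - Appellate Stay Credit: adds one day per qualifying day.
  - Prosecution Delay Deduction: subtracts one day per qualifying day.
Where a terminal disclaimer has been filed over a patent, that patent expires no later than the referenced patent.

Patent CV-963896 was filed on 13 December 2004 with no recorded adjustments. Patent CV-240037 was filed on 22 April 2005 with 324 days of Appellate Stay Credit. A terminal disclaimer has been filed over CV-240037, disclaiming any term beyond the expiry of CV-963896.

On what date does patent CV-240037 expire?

Natural term of CV-240037:
  Base: filing + 21 years → 22 April 2026.
  Appellate Stay Credit: +324 days → 12 March 2027.
Expiry of referenced patent CV-963896:
  Base: filing + 21 years → 13 December 2025.
Terminal disclaimer: CV-240037 expires on the earlier of 12 March 2027 and 13 December 2025.

2025-12-13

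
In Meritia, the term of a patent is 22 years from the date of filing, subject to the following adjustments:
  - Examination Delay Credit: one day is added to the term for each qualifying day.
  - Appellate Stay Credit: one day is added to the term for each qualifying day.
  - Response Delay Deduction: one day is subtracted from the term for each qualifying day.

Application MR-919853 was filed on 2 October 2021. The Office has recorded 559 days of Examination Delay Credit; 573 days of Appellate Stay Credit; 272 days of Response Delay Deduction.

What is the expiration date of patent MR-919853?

Base term: filing date + 22 years → 2 October 2043.
Examination Delay Credit: +559 days → 13 April 2045.
Appellate Stay Credit: +573 days → 7 November 2046.
Response Delay Deduction: −272 days → 8 February 2046.

2046-02-08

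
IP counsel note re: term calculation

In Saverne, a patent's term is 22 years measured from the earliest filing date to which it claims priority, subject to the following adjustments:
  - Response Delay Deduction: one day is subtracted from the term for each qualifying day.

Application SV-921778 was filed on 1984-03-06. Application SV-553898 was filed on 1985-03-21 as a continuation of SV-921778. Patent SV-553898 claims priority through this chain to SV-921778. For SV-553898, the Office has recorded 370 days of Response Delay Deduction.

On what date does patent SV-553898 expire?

Earliest priority filing: 6 March 1984.
Base term: 6 March 1984 + 22 years → 6 March 2006.
Response Delay Deduction: −370 days → 1 March 2005.

March 1, 2005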